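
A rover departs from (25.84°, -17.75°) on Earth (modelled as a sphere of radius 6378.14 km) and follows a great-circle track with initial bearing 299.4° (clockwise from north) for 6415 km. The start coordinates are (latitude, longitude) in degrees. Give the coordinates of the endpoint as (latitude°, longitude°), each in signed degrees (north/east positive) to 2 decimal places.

37.34°, -85.49°

Angular distance δ = d/R = 6415/6378.14 = 1.00578 rad; initial bearing θ = 5.2255 rad.
sin φ₂ = sin φ₁ cos δ + cos φ₁ sin δ cos θ = (0.4359)(0.5354) + (0.9000)(0.8446)(0.4909) = 0.6065, so φ₂ = 37.34°.
Δλ = atan2(sin θ sin δ cos φ₁, cos δ − sin φ₁ sin φ₂) = atan2(-0.6622, 0.2711) = -67.740°.
λ₂ = -17.750° − 67.740° = -85.49°.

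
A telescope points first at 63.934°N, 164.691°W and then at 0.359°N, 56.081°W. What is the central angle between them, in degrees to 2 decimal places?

Let φ₁ = 1.1159 rad, φ₂ = 0.0063 rad, and Δλ = 1.8956 rad.
Haversine: a = sin²(Δφ/2) + cos φ₁ cos φ₂ sin²(Δλ/2) = 0.2775 + (0.4394)(1.0000)(0.6596) = 0.56730.
Central angle c = 2·arcsin(√a) = 1.70580 rad.
So the angular separation is 97.74°.

97.74°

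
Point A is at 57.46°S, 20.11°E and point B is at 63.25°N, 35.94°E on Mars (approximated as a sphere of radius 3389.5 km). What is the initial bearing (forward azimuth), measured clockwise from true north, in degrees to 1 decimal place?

8.3°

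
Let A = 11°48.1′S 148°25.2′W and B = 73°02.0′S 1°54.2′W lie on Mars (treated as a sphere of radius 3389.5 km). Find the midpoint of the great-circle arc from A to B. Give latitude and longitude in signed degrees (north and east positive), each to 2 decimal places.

-57.04°, -136.07°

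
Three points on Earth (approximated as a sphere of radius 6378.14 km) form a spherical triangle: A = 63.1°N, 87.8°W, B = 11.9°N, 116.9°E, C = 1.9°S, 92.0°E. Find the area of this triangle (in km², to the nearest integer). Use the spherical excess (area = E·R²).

24177459 km²

Side lengths (central angles): a = 0.4945, b = 2.0734, c = 1.7909 rad; semiperimeter s = 2.1794.
By l'Huilier's theorem, tan(E/4) = √[tan(s/2) tan((s−a)/2) tan((s−b)/2) tan((s−c)/2)], giving spherical excess E = 0.5943 rad.
Area = E·R² = 0.5943 × (6378.14)² ≈ 24177459 km².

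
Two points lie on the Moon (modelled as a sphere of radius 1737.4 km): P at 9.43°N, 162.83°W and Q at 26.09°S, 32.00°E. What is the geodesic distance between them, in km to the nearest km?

With latitudes φ₁ = 9.430°, φ₂ = -26.090° and longitude difference Δλ = -165.170°:
Haversine: a = sin²(Δφ/2) + cos φ₁ cos φ₂ sin²(Δλ/2) = 0.0930 + (0.9865)(0.8981)(0.9833) = 0.96426.
Central angle c = 2·arcsin(√a) = 2.76118 rad.
Distance = R·c = 1737.4 × 2.7612 ≈ 4797 km.

4797 km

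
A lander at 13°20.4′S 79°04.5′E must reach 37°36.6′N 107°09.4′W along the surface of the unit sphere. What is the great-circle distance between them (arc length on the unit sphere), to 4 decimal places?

With latitudes φ₁ = -13.340°, φ₂ = 37.610° and longitude difference Δλ = 173.768°:
Haversine: a = sin²(Δφ/2) + cos φ₁ cos φ₂ sin²(Δλ/2) = 0.1850 + (0.9730)(0.7922)(0.9970) = 0.95353.
Central angle c = 2·arcsin(√a) = 2.70705 rad.
On the unit sphere the arc length equals the central angle: 2.7071.

2.7071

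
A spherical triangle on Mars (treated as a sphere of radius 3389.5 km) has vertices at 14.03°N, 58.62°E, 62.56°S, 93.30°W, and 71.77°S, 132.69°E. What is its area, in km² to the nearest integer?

9520654 km²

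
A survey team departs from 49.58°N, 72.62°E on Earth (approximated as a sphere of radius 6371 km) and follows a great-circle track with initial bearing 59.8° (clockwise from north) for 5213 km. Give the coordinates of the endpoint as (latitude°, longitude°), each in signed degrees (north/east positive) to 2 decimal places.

49.33°, 148.08°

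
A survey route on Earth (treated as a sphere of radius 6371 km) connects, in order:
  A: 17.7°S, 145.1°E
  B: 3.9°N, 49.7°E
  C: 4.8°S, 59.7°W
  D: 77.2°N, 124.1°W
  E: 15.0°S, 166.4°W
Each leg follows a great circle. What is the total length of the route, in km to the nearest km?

43428 km

Leg A→B: central angle 1.6811 rad, distance 10710.6 km.
Leg B→C: central angle 1.9134 rad, distance 12190.1 km.
Leg C→D: central angle 1.5570 rad, distance 9919.7 km.
Leg D→E: central angle 1.6650 rad, distance 10608.0 km.
Total: 10710.6 + 12190.1 + 9919.7 + 10608.0 ≈ 43428 km.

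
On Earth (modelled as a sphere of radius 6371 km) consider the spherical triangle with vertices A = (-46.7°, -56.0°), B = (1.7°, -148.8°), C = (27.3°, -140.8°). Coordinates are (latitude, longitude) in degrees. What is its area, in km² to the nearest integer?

Side lengths (central angles): a = 0.4664, b = 1.8531, c = 1.6259 rad; semiperimeter s = 1.9727.
By l'Huilier's theorem, tan(E/4) = √[tan(s/2) tan((s−a)/2) tan((s−b)/2) tan((s−c)/2)], giving spherical excess E = 0.4853 rad.
Area = E·R² = 0.4853 × (6371)² ≈ 19696433 km².

19696433 km²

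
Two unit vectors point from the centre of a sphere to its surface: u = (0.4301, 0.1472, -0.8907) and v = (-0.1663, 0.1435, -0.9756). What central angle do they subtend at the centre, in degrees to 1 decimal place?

u·v = 0.8186; |u| = 1.0000, |v| = 1.0000.
cos θ = (u·v)/(|u||v|) = 0.8185, so θ = 35.1°.

35.1°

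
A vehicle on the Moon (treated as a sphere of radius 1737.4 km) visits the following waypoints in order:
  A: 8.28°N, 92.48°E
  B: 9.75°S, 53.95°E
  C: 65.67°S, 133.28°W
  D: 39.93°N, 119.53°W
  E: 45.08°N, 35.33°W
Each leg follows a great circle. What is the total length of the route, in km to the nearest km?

9470 km

Leg A→B: central angle 0.7399 rad, distance 1285.4 km.
Leg B→C: central angle 1.8219 rad, distance 3165.4 km.
Leg C→D: central angle 1.8525 rad, distance 3218.5 km.
Leg D→E: central angle 1.0365 rad, distance 1800.9 km.
Total: 1285.4 + 3165.4 + 3218.5 + 1800.9 ≈ 9470 km.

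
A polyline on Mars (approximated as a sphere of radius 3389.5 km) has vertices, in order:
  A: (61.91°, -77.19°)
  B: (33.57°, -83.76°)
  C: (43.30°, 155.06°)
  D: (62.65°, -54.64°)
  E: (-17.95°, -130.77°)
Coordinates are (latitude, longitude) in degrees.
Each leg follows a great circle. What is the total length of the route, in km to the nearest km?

16922 km

Leg A→B: central angle 0.5000 rad, distance 1694.8 km.
Leg B→C: central angle 1.5055 rad, distance 5102.8 km.
Leg C→D: central angle 1.2464 rad, distance 4224.7 km.
Leg D→E: central angle 1.7406 rad, distance 5899.7 km.
Total: 1694.8 + 5102.8 + 4224.7 + 5899.7 ≈ 16922 km.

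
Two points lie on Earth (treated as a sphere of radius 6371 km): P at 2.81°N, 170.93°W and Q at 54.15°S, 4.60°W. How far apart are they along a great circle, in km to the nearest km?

In radians: φ₁ = 0.0490, φ₂ = -0.9451, Δλ = 166.330° = 2.9030 rad.
Haversine: a = sin²(Δφ/2) + cos φ₁ cos φ₂ sin²(Δλ/2) = 0.2274 + (0.9988)(0.5857)(0.9858) = 0.80406.
Central angle c = 2·arcsin(√a) = 2.22450 rad.
Distance = R·c = 6371 × 2.2245 ≈ 14172 km.

14172 km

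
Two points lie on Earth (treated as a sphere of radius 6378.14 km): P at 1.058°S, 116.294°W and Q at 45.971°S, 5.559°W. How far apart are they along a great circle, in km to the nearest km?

11517 km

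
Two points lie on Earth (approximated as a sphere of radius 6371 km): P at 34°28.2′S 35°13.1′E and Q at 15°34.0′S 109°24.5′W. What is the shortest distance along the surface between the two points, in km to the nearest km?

13312 km

In radians: φ₁ = -0.6016, φ₂ = -0.2717, Δλ = -144.627° = -2.5242 rad.
cos c = sin φ₁ sin φ₂ + cos φ₁ cos φ₂ cos Δλ = (-0.5660)(-0.2684) + (0.8244)(0.9633)(-0.8154) = -0.49569,
so c = arccos(-0.49569) = 2.08942 rad.
Distance = R·c = 6371 × 2.0894 ≈ 13312 km.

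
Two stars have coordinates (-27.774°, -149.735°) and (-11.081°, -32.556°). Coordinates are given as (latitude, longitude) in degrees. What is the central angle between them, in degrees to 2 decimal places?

107.88°

With latitudes φ₁ = -27.774°, φ₂ = -11.081° and longitude difference Δλ = 117.179°:
Haversine: a = sin²(Δφ/2) + cos φ₁ cos φ₂ sin²(Δλ/2) = 0.0211 + (0.8848)(0.9814)(0.7284) = 0.65353.
Central angle c = 2·arcsin(√a) = 1.88289 rad.
So the angular separation is 107.88°.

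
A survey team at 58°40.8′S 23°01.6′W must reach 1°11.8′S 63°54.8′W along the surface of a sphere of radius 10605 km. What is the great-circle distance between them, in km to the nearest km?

12170 km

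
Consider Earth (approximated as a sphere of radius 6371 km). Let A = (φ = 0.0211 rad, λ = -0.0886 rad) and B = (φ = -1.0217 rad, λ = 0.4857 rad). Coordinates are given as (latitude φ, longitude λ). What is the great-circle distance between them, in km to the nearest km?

In radians: φ₁ = 0.0211, φ₂ = -1.0217, Δλ = 32.905° = 0.5743 rad.
cos c = sin φ₁ sin φ₂ + cos φ₁ cos φ₂ cos Δλ = (0.0211)(-0.8530) + (0.9998)(0.5219)(0.8396) = 0.42009,
so c = arccos(0.42009) = 1.13725 rad.
Distance = R·c = 6371 × 1.1372 ≈ 7245 km.

7245 km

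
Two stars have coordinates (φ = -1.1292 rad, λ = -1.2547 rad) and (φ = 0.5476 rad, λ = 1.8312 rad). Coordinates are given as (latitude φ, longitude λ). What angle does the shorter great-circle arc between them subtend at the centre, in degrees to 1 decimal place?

146.6°

In radians: φ₁ = -1.1292, φ₂ = 0.5476, Δλ = 176.809° = 3.0859 rad.
cos c = sin φ₁ sin φ₂ + cos φ₁ cos φ₂ cos Δλ = (-0.9041)(0.5206) + (0.4274)(0.8538)(-0.9984) = -0.83502,
so c = arccos(-0.83502) = 2.55896 rad.
So the angular separation is 146.6°.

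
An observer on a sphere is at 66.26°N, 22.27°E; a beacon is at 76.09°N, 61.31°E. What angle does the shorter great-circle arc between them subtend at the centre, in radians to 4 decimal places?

0.2702 rad

Let φ₁ = 1.1565 rad, φ₂ = 1.3280 rad, and Δλ = 0.6814 rad.
cos c = sin φ₁ sin φ₂ + cos φ₁ cos φ₂ cos Δλ = (0.9154)(0.9707) + (0.4026)(0.2404)(0.7767) = 0.96371,
so c = arccos(0.96371) = 0.27024 rad.
So the angular separation is 0.2702 rad.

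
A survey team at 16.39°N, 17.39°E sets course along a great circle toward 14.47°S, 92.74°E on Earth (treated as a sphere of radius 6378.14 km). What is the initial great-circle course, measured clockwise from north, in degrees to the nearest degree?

With φ₁ = 0.2861, φ₂ = -0.2525, Δλ = 1.3151 rad, the forward-azimuth formula gives
θ = atan2( sin Δλ cos φ₂ , cos φ₁ sin φ₂ − sin φ₁ cos φ₂ cos Δλ ) = atan2(0.9368, -0.3088) = 108.25°.
So the initial bearing is 108°.

108°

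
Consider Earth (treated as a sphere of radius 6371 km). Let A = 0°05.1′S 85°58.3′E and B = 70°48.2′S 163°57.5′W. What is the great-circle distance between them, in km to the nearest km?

Let φ₁ = -0.0015 rad, φ₂ = -1.2358 rad, and Δλ = 1.9211 rad.
cos c = sin φ₁ sin φ₂ + cos φ₁ cos φ₂ cos Δλ = (-0.0015)(-0.9444) + (1.0000)(0.3288)(-0.3432) = -0.11144,
so c = arccos(-0.11144) = 1.68246 rad.
Distance = R·c = 6371 × 1.6825 ≈ 10719 km.

10719 km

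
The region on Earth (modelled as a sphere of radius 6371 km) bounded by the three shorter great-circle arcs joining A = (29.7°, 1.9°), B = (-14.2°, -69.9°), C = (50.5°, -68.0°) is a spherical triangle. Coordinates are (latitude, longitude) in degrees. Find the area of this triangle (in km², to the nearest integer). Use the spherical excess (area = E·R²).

Side lengths (central angles): a = 1.1296, b = 0.9616, c = 1.4288 rad; semiperimeter s = 1.7600.
By l'Huilier's theorem, tan(E/4) = √[tan(s/2) tan((s−a)/2) tan((s−b)/2) tan((s−c)/2)], giving spherical excess E = 0.6610 rad.
Area = E·R² = 0.6610 × (6371)² ≈ 26829442 km².

26829442 km²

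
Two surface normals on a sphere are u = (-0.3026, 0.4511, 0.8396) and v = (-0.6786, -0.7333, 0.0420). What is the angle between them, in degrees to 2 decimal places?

95.17°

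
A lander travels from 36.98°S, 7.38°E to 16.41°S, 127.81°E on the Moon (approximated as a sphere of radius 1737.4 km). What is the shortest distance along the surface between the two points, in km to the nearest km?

3111 km

Let φ₁ = -0.6454 rad, φ₂ = -0.2864 rad, and Δλ = 2.1019 rad.
cos c = sin φ₁ sin φ₂ + cos φ₁ cos φ₂ cos Δλ = (-0.6015)(-0.2825) + (0.7988)(0.9593)(-0.5065) = -0.21818,
so c = arccos(-0.21818) = 1.79075 rad.
Distance = R·c = 1737.4 × 1.7907 ≈ 3111 km.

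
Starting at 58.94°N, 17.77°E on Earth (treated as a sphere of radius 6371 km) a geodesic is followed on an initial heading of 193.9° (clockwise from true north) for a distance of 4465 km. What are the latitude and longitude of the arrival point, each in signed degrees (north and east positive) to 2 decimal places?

19.38°, 8.32°

Angular distance δ = d/R = 4465/6371 = 0.70083 rad; initial bearing θ = 3.3842 rad.
sin φ₂ = sin φ₁ cos δ + cos φ₁ sin δ cos θ = (0.8566)(0.7643) + (0.5159)(0.6449)(-0.9707) = 0.3318, so φ₂ = 19.38°.
Δλ = atan2(sin θ sin δ cos φ₁, cos δ − sin φ₁ sin φ₂) = atan2(-0.0799, 0.4801) = -9.451°.
λ₂ = 17.770° − 9.451° = 8.32°.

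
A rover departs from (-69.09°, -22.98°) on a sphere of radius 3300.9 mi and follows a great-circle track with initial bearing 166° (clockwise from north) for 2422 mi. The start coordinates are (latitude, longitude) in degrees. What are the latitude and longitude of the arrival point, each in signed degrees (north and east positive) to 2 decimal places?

-67.77°, 131.67°

Angular distance δ = d/R = 2422/3300.9 = 0.73374 rad; initial bearing θ = 2.8972 rad.
sin φ₂ = sin φ₁ cos δ + cos φ₁ sin δ cos θ = (-0.9341)(0.7427) + (0.3569)(0.6697)(-0.9703) = -0.9257, so φ₂ = -67.77°.
Δλ = atan2(sin θ sin δ cos φ₁, cos δ − sin φ₁ sin φ₂) = atan2(0.0578, -0.1220) = 154.647°.
λ₂ = -22.980° + 154.647° = 131.67°.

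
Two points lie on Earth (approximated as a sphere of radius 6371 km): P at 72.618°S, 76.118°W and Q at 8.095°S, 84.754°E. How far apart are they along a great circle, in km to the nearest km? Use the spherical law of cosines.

10935 km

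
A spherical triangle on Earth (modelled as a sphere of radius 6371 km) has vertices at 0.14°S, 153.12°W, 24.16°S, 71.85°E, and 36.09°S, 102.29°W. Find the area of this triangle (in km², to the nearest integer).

Side lengths (central angles): a = 2.0856, b = 1.0335, c = 2.2712 rad; semiperimeter s = 2.6951.
By l'Huilier's theorem, tan(E/4) = √[tan(s/2) tan((s−a)/2) tan((s−b)/2) tan((s−c)/2)], giving spherical excess E = 2.0767 rad.
Area = E·R² = 2.0767 × (6371)² ≈ 84293855 km².

84293855 km²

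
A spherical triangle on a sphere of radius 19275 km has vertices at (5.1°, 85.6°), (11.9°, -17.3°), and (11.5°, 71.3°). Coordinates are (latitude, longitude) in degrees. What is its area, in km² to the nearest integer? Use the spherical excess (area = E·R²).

22129891 km²

Side lengths (central angles): a = 1.5062, b = 0.2709, c = 1.7714 rad; semiperimeter s = 1.7743.
By l'Huilier's theorem, tan(E/4) = √[tan(s/2) tan((s−a)/2) tan((s−b)/2) tan((s−c)/2)], giving spherical excess E = 0.0596 rad.
Area = E·R² = 0.0596 × (19275)² ≈ 22129891 km².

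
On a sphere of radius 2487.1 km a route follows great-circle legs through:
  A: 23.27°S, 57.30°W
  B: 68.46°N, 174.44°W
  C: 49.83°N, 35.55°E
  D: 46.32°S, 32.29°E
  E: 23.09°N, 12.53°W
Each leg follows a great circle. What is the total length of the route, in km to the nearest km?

Leg A→B: central angle 2.1192 rad, distance 5270.7 km.
Leg B→C: central angle 1.0407 rad, distance 2588.2 km.
Leg C→D: central angle 1.6789 rad, distance 4175.5 km.
Leg D→E: central angle 1.4030 rad, distance 3489.4 km.
Total: 5270.7 + 2588.2 + 4175.5 + 3489.4 ≈ 15524 km.

15524 km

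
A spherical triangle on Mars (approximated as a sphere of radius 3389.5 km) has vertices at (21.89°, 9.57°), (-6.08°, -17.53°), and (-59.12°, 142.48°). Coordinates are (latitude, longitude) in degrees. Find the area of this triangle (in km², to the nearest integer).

Side lengths (central angles): a = 1.9700, b = 2.2708, c = 0.6731 rad; semiperimeter s = 2.4570.
By l'Huilier's theorem, tan(E/4) = √[tan(s/2) tan((s−a)/2) tan((s−b)/2) tan((s−c)/2)], giving spherical excess E = 1.1068 rad.
Area = E·R² = 1.1068 × (3389.5)² ≈ 12716211 km².

12716211 km²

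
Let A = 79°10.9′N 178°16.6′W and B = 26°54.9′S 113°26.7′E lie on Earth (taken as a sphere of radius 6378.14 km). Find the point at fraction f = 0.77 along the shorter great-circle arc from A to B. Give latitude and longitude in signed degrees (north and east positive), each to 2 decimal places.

Central angle δ = 1.9635 rad. Interpolating on the sphere with fraction f = 0.77:
P = [sin((1−f)δ)·A + sin(fδ)·B] / sin δ = 0.4724·A + 1.0805·B in Cartesian coordinates,
giving P = (-0.4720, 0.8813, -0.0251), i.e. latitude -1.44°, longitude 118.17°.

-1.44°, 118.17°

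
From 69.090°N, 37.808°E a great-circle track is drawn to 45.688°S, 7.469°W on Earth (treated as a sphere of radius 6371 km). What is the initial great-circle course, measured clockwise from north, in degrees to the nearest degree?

With φ₁ = 1.2058, φ₂ = -0.7974, Δλ = -0.7902 rad, the forward-azimuth formula gives
θ = atan2( sin Δλ cos φ₂ , cos φ₁ sin φ₂ − sin φ₁ cos φ₂ cos Δλ ) = atan2(-0.4963, -0.7146) = -145.22°.
Adding 360° brings this into [0°, 360°): 215°.

215°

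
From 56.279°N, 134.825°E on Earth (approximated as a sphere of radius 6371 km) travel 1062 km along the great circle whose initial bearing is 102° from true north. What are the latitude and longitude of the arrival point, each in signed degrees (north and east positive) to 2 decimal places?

Angular distance δ = d/R = 1062/6371 = 0.16669 rad; initial bearing θ = 1.7802 rad.
sin φ₂ = sin φ₁ cos δ + cos φ₁ sin δ cos θ = (0.8318)(0.9861) + (0.5551)(0.1659)(-0.2079) = 0.8011, so φ₂ = 53.23°.
Δλ = atan2(sin θ sin δ cos φ₁, cos δ − sin φ₁ sin φ₂) = atan2(0.0901, 0.3198) = 15.732°.
λ₂ = 134.825° + 15.732° = 150.56°.

53.23°, 150.56°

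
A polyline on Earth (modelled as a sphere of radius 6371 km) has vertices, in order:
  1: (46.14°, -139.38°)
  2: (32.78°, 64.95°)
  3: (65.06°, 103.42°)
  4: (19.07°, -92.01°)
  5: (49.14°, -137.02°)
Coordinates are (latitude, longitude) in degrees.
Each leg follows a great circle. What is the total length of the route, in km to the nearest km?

Leg 1→2: central angle 1.7117 rad, distance 10905.3 km.
Leg 2→3: central angle 0.6943 rad, distance 4423.5 km.
Leg 3→4: central angle 1.6588 rad, distance 10568.3 km.
Leg 4→5: central angle 0.8172 rad, distance 5206.6 km.
Total: 10905.3 + 4423.5 + 10568.3 + 5206.6 ≈ 31104 km.

31104 km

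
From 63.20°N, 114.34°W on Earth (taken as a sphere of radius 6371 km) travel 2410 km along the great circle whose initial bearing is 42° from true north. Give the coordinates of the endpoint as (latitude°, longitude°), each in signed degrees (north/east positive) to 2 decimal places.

72.41°, -59.49°

Angular distance δ = d/R = 2410/6371 = 0.37828 rad; initial bearing θ = 0.7330 rad.
sin φ₂ = sin φ₁ cos δ + cos φ₁ sin δ cos θ = (0.8926)(0.9293) + (0.4509)(0.3693)(0.7431) = 0.9532, so φ₂ = 72.41°.
Δλ = atan2(sin θ sin δ cos φ₁, cos δ − sin φ₁ sin φ₂) = atan2(0.1114, 0.0785) = 54.847°.
λ₂ = -114.340° + 54.847° = -59.49°.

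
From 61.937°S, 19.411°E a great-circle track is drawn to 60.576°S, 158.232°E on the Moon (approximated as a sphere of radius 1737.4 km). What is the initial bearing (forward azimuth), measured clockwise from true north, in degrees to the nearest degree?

Δλ = 138.821° = 2.4229 rad.
y = sin Δλ · cos φ₂ = (0.6584)(0.4913) = 0.3235
x = cos φ₁ sin φ₂ − sin φ₁ cos φ₂ cos Δλ = (0.4704)(-0.8710) − (-0.8824)(0.4913)(-0.7527) = -0.7360
θ = atan2(y, x) = 156.28°, so the bearing is 156°.

156°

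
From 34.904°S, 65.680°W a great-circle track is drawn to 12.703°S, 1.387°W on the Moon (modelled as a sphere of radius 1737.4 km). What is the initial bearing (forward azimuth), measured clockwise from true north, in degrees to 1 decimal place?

86.0°

Δλ = 64.293° = 1.1221 rad.
y = sin Δλ · cos φ₂ = (0.9010)(0.9755) = 0.8790
x = cos φ₁ sin φ₂ − sin φ₁ cos φ₂ cos Δλ = (0.8201)(-0.2199) − (-0.5722)(0.9755)(0.4338) = 0.0618
θ = atan2(y, x) = 85.98°, so the bearing is 86.0°.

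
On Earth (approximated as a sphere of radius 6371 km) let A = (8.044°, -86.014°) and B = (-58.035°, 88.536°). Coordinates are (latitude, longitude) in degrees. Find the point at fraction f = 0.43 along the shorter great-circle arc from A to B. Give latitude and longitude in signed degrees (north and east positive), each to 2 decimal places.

-47.63°, -81.40°

Central angle δ = 2.2660 rad. Interpolating on the sphere with fraction f = 0.43:
P = [sin((1−f)δ)·A + sin(fδ)·B] / sin δ = 1.2518·A + 1.0774·B in Cartesian coordinates,
giving P = (0.1007, -0.6663, -0.7389), i.e. latitude -47.63°, longitude -81.40°.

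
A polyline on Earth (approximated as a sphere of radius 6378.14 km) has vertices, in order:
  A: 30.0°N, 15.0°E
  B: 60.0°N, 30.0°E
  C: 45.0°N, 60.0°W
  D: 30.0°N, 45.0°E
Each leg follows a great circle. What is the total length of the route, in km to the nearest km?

18105 km

Leg A→B: central angle 0.5524 rad, distance 3523.2 km.
Leg B→C: central angle 0.9117 rad, distance 5815.2 km.
Leg C→D: central angle 1.3745 rad, distance 8766.6 km.
Total: 3523.2 + 5815.2 + 8766.6 ≈ 18105 km.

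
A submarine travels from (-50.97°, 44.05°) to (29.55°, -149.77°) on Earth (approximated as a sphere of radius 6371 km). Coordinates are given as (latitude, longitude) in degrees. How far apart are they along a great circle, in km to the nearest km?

In radians: φ₁ = -0.8896, φ₂ = 0.5157, Δλ = 166.180° = 2.9004 rad.
cos c = sin φ₁ sin φ₂ + cos φ₁ cos φ₂ cos Δλ = (-0.7768)(0.4932) + (0.6297)(0.8699)(-0.9711) = -0.91507,
so c = arccos(-0.91507) = 2.72648 rad.
Distance = R·c = 6371 × 2.7265 ≈ 17370 km.

17370 km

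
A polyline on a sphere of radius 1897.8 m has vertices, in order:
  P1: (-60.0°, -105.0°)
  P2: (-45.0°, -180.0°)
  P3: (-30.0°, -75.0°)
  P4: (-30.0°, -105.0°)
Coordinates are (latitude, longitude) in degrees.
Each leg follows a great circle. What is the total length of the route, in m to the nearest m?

4966 m

Leg P1→P2: central angle 0.7900 rad, distance 1499.2 m.
Leg P2→P3: central angle 1.3745 rad, distance 2608.5 m.
Leg P3→P4: central angle 0.4521 rad, distance 858.1 m.
Total: 1499.2 + 2608.5 + 858.1 ≈ 4966 m.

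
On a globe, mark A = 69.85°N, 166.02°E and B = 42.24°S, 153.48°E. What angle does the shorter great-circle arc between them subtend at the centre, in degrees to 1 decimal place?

112.5°

Let φ₁ = 1.2191 rad, φ₂ = -0.7372 rad, and Δλ = -0.2189 rad.
cos c = sin φ₁ sin φ₂ + cos φ₁ cos φ₂ cos Δλ = (0.9388)(-0.6722) + (0.3445)(0.7403)(0.9761) = -0.38215,
so c = arccos(-0.38215) = 1.96291 rad.
So the angular separation is 112.5°.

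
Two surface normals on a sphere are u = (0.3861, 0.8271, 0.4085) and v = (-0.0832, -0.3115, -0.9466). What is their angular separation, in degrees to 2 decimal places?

132.57°

u·v = -0.6765; |u| = 1.0000, |v| = 1.0000.
cos θ = (u·v)/(|u||v|) = -0.6764, so θ = 132.57°.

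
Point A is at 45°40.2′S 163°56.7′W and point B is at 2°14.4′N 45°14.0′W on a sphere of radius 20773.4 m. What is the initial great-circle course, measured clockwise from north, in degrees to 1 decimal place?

109.8°

With φ₁ = -0.7971, φ₂ = 0.0391, Δλ = 2.0719 rad, the forward-azimuth formula gives
θ = atan2( sin Δλ cos φ₂ , cos φ₁ sin φ₂ − sin φ₁ cos φ₂ cos Δλ ) = atan2(0.8764, -0.3161) = 109.83°.
So the initial bearing is 109.8°.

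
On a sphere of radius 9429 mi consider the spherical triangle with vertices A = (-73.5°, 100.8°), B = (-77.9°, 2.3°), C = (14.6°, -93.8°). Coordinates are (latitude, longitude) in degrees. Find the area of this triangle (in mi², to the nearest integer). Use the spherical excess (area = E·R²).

Side lengths (central angles): a = 1.8421, b = 2.1033, c = 0.3799 rad; semiperimeter s = 2.1626.
By l'Huilier's theorem, tan(E/4) = √[tan(s/2) tan((s−a)/2) tan((s−b)/2) tan((s−c)/2)], giving spherical excess E = 0.4209 rad.
Area = E·R² = 0.4209 × (9429)² ≈ 37419160 mi².

37419160 mi²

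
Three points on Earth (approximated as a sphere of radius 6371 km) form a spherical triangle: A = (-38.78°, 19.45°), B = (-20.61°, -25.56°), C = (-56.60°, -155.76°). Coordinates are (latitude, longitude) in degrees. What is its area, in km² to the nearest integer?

28820921 km²

Side lengths (central angles): a = 1.6095, b = 1.4754, c = 0.7432 rad; semiperimeter s = 1.9140.
By l'Huilier's theorem, tan(E/4) = √[tan(s/2) tan((s−a)/2) tan((s−b)/2) tan((s−c)/2)], giving spherical excess E = 0.7101 rad.
Area = E·R² = 0.7101 × (6371)² ≈ 28820921 km².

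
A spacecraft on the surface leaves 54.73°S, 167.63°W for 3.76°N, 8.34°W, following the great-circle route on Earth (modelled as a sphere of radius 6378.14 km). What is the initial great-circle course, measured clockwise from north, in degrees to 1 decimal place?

With φ₁ = -0.9552, φ₂ = 0.0656, Δλ = 2.7801 rad, the forward-azimuth formula gives
θ = atan2( sin Δλ cos φ₂ , cos φ₁ sin φ₂ − sin φ₁ cos φ₂ cos Δλ ) = atan2(0.3529, -0.7242) = 154.02°.
So the initial bearing is 154.0°.

154.0°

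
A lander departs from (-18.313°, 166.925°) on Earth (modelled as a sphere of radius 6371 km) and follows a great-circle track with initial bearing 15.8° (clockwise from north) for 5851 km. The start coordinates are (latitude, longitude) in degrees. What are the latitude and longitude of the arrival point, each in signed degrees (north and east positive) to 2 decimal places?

32.35°, -178.24°

Angular distance δ = d/R = 5851/6371 = 0.91838 rad; initial bearing θ = 0.2758 rad.
sin φ₂ = sin φ₁ cos δ + cos φ₁ sin δ cos θ = (-0.3142)(0.6071) + (0.9494)(0.7946)(0.9622) = 0.5351, so φ₂ = 32.35°.
Δλ = atan2(sin θ sin δ cos φ₁, cos δ − sin φ₁ sin φ₂) = atan2(0.2054, 0.7752) = 14.840°.
λ₂ = 166.925° + 14.840° = 181.76° → -178.24° after wrapping to (−180°, 180°].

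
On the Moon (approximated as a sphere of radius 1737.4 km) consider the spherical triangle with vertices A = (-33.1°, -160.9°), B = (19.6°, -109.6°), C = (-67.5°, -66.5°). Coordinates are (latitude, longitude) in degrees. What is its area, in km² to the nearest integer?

Side lengths (central angles): a = 1.6175, b = 1.0702, c = 1.2554 rad; semiperimeter s = 1.9715.
By l'Huilier's theorem, tan(E/4) = √[tan(s/2) tan((s−a)/2) tan((s−b)/2) tan((s−c)/2)], giving spherical excess E = 0.8705 rad.
Area = E·R² = 0.8705 × (1737.4)² ≈ 2627805 km².

2627805 km²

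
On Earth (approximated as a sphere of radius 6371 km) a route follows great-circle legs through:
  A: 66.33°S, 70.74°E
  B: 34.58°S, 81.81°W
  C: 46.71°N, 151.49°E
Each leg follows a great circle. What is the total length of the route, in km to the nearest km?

Leg A→B: central angle 1.3423 rad, distance 8552.0 km.
Leg B→C: central angle 2.4196 rad, distance 15415.5 km.
Total: 8552.0 + 15415.5 ≈ 23967 km.

23967 km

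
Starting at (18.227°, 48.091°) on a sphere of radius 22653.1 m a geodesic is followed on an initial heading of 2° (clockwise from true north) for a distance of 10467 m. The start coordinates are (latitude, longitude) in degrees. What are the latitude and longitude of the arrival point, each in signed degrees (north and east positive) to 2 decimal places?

Angular distance δ = d/R = 10467/22653.1 = 0.46206 rad; initial bearing θ = 0.0349 rad.
sin φ₂ = sin φ₁ cos δ + cos φ₁ sin δ cos θ = (0.3128)(0.8951) + (0.9498)(0.4458)(0.9994) = 0.7031, so φ₂ = 44.68°.
Δλ = atan2(sin θ sin δ cos φ₁, cos δ − sin φ₁ sin φ₂) = atan2(0.0148, 0.6752) = 1.254°.
λ₂ = 48.091° + 1.254° = 49.34°.

44.68°, 49.34°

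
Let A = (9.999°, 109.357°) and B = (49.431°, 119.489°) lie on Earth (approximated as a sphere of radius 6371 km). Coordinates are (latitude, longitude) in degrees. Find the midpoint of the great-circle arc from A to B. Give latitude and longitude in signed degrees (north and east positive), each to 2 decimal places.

Central angle δ = 0.7038 rad. Interpolating on the sphere with fraction f = 0.5:
P = [sin((1−f)δ)·A + sin(fδ)·B] / sin δ = 0.5326·A + 0.5326·B in Cartesian coordinates,
giving P = (-0.3444, 0.7964, 0.4971), i.e. latitude 29.81°, longitude 113.38°.

29.81°, 113.38°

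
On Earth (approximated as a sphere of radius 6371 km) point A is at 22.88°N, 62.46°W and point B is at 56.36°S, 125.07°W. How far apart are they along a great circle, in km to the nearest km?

In radians: φ₁ = 0.3993, φ₂ = -0.9837, Δλ = -62.610° = -1.0928 rad.
Haversine: a = sin²(Δφ/2) + cos φ₁ cos φ₂ sin²(Δλ/2) = 0.4067 + (0.9213)(0.5540)(0.2700) = 0.54445.
Central angle c = 2·arcsin(√a) = 1.65980 rad.
Distance = R·c = 6371 × 1.6598 ≈ 10575 km.

10575 km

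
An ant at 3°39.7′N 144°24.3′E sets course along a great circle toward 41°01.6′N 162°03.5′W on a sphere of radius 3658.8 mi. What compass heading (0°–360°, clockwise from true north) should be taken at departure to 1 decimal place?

Δλ = 53.537° = 0.9344 rad.
y = sin Δλ · cos φ₂ = (0.8042)(0.7544) = 0.6067
x = cos φ₁ sin φ₂ − sin φ₁ cos φ₂ cos Δλ = (0.9980)(0.6564) − (0.0639)(0.7544)(0.5943) = 0.6264
θ = atan2(y, x) = 44.08°, so the bearing is 44.1°.

44.1°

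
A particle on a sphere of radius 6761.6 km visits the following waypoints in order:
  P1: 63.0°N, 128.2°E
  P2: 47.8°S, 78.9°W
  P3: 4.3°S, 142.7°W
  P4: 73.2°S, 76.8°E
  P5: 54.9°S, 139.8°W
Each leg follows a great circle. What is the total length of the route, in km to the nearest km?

44402 km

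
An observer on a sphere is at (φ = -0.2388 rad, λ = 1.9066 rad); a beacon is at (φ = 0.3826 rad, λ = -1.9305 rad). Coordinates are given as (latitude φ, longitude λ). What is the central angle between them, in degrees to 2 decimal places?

141.29°

Let φ₁ = -0.2388 rad, φ₂ = 0.3826 rad, and Δλ = 2.4461 rad.
Haversine: a = sin²(Δφ/2) + cos φ₁ cos φ₂ sin²(Δλ/2) = 0.0935 + (0.9716)(0.9277)(0.8839) = 0.89016.
Central angle c = 2·arcsin(√a) = 2.46597 rad.
So the angular separation is 141.29°.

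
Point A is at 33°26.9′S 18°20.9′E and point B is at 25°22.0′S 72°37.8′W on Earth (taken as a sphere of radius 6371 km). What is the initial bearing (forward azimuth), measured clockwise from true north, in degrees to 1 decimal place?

With φ₁ = -0.5838, φ₂ = -0.4427, Δλ = -1.5879 rad, the forward-azimuth formula gives
θ = atan2( sin Δλ cos φ₂ , cos φ₁ sin φ₂ − sin φ₁ cos φ₂ cos Δλ ) = atan2(-0.9035, -0.3660) = -112.05°.
Adding 360° brings this into [0°, 360°): 247.9°.

247.9°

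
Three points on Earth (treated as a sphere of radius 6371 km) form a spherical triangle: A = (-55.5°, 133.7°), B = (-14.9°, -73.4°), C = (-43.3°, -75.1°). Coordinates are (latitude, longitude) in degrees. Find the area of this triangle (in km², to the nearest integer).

4608610 km²

Side lengths (central angles): a = 0.4963, b = 1.3654, c = 1.8498 rad; semiperimeter s = 1.8557.
By l'Huilier's theorem, tan(E/4) = √[tan(s/2) tan((s−a)/2) tan((s−b)/2) tan((s−c)/2)], giving spherical excess E = 0.1135 rad.
Area = E·R² = 0.1135 × (6371)² ≈ 4608610 km².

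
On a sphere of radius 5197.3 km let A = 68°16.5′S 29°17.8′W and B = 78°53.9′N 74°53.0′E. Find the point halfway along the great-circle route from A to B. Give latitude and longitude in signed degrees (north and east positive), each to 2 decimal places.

Central angle δ = 2.7626 rad. Interpolating on the sphere with fraction f = 0.5:
P = [sin((1−f)δ)·A + sin(fδ)·B] / sin δ = 2.6546·A + 2.6546·B in Cartesian coordinates,
giving P = (0.9902, 0.0126, 0.1389), i.e. latitude 7.98°, longitude 0.73°.

7.98°, 0.73°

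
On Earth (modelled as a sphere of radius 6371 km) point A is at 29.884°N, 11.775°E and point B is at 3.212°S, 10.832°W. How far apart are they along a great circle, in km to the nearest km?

In radians: φ₁ = 0.5216, φ₂ = -0.0561, Δλ = -22.607° = -0.3946 rad.
cos c = sin φ₁ sin φ₂ + cos φ₁ cos φ₂ cos Δλ = (0.4982)(-0.0560) + (0.8670)(0.9984)(0.9232) = 0.77124,
so c = arccos(0.77124) = 0.69001 rad.
Distance = R·c = 6371 × 0.6900 ≈ 4396 km.

4396 km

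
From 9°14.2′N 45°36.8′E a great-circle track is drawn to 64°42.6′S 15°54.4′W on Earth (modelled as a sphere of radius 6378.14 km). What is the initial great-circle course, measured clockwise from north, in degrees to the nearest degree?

202°

With φ₁ = 0.1612, φ₂ = -1.1294, Δλ = -1.0737 rad, the forward-azimuth formula gives
θ = atan2( sin Δλ cos φ₂ , cos φ₁ sin φ₂ − sin φ₁ cos φ₂ cos Δλ ) = atan2(-0.3755, -0.9251) = -157.91°.
Adding 360° brings this into [0°, 360°): 202°.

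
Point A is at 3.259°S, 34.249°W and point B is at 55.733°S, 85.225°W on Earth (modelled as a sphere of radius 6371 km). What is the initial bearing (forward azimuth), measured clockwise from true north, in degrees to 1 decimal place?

208.5°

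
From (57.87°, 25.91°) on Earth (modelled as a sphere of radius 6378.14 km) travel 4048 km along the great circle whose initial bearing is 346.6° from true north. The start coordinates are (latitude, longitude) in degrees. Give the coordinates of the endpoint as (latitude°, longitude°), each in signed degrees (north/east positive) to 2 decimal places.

81.37°, -87.73°

Angular distance δ = d/R = 4048/6378.14 = 0.63467 rad; initial bearing θ = 6.0493 rad.
sin φ₂ = sin φ₁ cos δ + cos φ₁ sin δ cos θ = (0.8468)(0.8053) + (0.5318)(0.5929)(0.9728) = 0.9887, so φ₂ = 81.37°.
Δλ = atan2(sin θ sin δ cos φ₁, cos δ − sin φ₁ sin φ₂) = atan2(-0.0731, -0.0320) = -113.644°.
λ₂ = 25.910° − 113.644° = -87.73°.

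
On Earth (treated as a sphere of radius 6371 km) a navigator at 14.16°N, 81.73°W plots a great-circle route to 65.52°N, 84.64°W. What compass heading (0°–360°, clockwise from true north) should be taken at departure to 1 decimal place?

358.5°

Δλ = -2.910° = -0.0508 rad.
y = sin Δλ · cos φ₂ = (-0.0508)(0.4144) = -0.0210
x = cos φ₁ sin φ₂ − sin φ₁ cos φ₂ cos Δλ = (0.9696)(0.9101) − (0.2446)(0.4144)(0.9987) = 0.7812
θ = atan2(y, x) = -1.54°; adding 360° gives 358.5°.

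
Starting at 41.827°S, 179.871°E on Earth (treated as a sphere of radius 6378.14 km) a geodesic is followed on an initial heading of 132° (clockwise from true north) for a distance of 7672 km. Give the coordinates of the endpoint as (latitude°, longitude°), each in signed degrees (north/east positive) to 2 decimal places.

-44.84°, -78.05°

Angular distance δ = d/R = 7672/6378.14 = 1.20286 rad; initial bearing θ = 2.3038 rad.
sin φ₂ = sin φ₁ cos δ + cos φ₁ sin δ cos θ = (-0.6669)(0.3597) + (0.7452)(0.9331)(-0.6691) = -0.7051, so φ₂ = -44.84°.
Δλ = atan2(sin θ sin δ cos φ₁, cos δ − sin φ₁ sin φ₂) = atan2(0.5167, -0.1105) = 102.075°.
λ₂ = 179.871° + 102.075° = 281.95° → -78.05° after wrapping to (−180°, 180°].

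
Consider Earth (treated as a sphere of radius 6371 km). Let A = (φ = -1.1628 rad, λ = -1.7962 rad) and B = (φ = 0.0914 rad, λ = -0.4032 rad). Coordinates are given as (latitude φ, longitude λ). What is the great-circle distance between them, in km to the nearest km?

10096 km

Let φ₁ = -1.1628 rad, φ₂ = 0.0914 rad, and Δλ = 1.3930 rad.
cos c = sin φ₁ sin φ₂ + cos φ₁ cos φ₂ cos Δλ = (-0.9179)(0.0913) + (0.3968)(0.9958)(0.1769) = -0.01390,
so c = arccos(-0.01390) = 1.58470 rad.
Distance = R·c = 6371 × 1.5847 ≈ 10096 km.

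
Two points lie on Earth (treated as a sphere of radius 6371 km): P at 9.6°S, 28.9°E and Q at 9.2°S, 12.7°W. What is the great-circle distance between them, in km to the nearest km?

In radians: φ₁ = -0.1676, φ₂ = -0.1606, Δλ = -41.600° = -0.7261 rad.
cos c = sin φ₁ sin φ₂ + cos φ₁ cos φ₂ cos Δλ = (-0.1668)(-0.1599) + (0.9860)(0.9871)(0.7478) = 0.75450,
so c = arccos(0.75450) = 0.71590 rad.
Distance = R·c = 6371 × 0.7159 ≈ 4561 km.

4561 km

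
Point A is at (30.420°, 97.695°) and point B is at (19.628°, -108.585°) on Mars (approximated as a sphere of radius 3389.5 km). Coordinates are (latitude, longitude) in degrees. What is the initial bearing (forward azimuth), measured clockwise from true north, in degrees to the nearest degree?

30°

With φ₁ = 0.5309, φ₂ = 0.3426, Δλ = 2.6829 rad, the forward-azimuth formula gives
θ = atan2( sin Δλ cos φ₂ , cos φ₁ sin φ₂ − sin φ₁ cos φ₂ cos Δλ ) = atan2(0.4170, 0.7173) = 30.17°.
So the initial bearing is 30°.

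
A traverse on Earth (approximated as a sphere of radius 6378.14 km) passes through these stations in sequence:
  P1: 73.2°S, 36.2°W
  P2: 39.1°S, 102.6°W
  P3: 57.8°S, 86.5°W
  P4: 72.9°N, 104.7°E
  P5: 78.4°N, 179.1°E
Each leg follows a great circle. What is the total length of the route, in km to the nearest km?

27779 km

Leg P1→P2: central angle 0.8044 rad, distance 5130.5 km.
Leg P2→P3: central angle 0.3737 rad, distance 2383.4 km.
Leg P3→P4: central angle 2.8668 rad, distance 18285.0 km.
Leg P4→P5: central angle 0.3105 rad, distance 1980.6 km.
Total: 5130.5 + 2383.4 + 18285.0 + 1980.6 ≈ 27779 km.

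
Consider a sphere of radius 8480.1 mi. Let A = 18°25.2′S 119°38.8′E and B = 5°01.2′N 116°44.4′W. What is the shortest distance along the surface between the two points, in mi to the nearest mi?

18268 mi

In radians: φ₁ = -0.3215, φ₂ = 0.0876, Δλ = 123.613° = 2.1575 rad.
cos c = sin φ₁ sin φ₂ + cos φ₁ cos φ₂ cos Δλ = (-0.3160)(0.0875) + (0.9488)(0.9962)(-0.5536) = -0.55086,
so c = arccos(-0.55086) = 2.15419 rad.
Distance = R·c = 8480.1 × 2.1542 ≈ 18268 mi.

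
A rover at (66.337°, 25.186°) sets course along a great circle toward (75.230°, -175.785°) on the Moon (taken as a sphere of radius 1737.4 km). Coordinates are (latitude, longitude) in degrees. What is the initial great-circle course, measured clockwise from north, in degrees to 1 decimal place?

Δλ = 159.029° = 2.7756 rad.
y = sin Δλ · cos φ₂ = (0.3579)(0.2549) = 0.0912
x = cos φ₁ sin φ₂ − sin φ₁ cos φ₂ cos Δλ = (0.4014)(0.9670) − (0.9159)(0.2549)(-0.9338) = 0.6061
θ = atan2(y, x) = 8.56°, so the bearing is 8.6°.

8.6°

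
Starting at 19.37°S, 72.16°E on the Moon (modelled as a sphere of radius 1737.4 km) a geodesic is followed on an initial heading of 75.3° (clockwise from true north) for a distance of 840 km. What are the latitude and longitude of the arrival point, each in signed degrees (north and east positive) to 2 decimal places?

Angular distance δ = d/R = 840/1737.4 = 0.48348 rad; initial bearing θ = 1.3142 rad.
sin φ₂ = sin φ₁ cos δ + cos φ₁ sin δ cos θ = (-0.3317)(0.8854) + (0.9434)(0.4649)(0.2538) = -0.1824, so φ₂ = -10.51°.
Δλ = atan2(sin θ sin δ cos φ₁, cos δ − sin φ₁ sin φ₂) = atan2(0.4242, 0.8249) = 27.214°.
λ₂ = 72.160° + 27.214° = 99.37°.

-10.51°, 99.37°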